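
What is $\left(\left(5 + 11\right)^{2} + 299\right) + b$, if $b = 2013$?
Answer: $2568$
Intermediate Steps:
$\left(\left(5 + 11\right)^{2} + 299\right) + b = \left(\left(5 + 11\right)^{2} + 299\right) + 2013 = \left(16^{2} + 299\right) + 2013 = \left(256 + 299\right) + 2013 = 555 + 2013 = 2568$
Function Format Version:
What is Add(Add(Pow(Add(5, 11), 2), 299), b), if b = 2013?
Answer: 2568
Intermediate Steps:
Add(Add(Pow(Add(5, 11), 2), 299), b) = Add(Add(Pow(Add(5, 11), 2), 299), 2013) = Add(Add(Pow(16, 2), 299), 2013) = Add(Add(256, 299), 2013) = Add(555, 2013) = 2568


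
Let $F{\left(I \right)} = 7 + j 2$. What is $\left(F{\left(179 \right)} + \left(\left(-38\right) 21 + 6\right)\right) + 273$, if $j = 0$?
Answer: $-512$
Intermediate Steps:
$F{\left(I \right)} = 7$ ($F{\left(I \right)} = 7 + 0 \cdot 2 = 7 + 0 = 7$)
$\left(F{\left(179 \right)} + \left(\left(-38\right) 21 + 6\right)\right) + 273 = \left(7 + \left(\left(-38\right) 21 + 6\right)\right) + 273 = \left(7 + \left(-798 + 6\right)\right) + 273 = \left(7 - 792\right) + 273 = -785 + 273 = -512$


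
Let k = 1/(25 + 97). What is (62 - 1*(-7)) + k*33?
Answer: 8451/122 ≈ 69.271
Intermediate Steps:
k = 1/122 ≈ 0.0081967
(62 - 1*(-7)) + k*33 = (62 - 1*(-7)) + (1/122)*33 = (62 + 7) + 33/122 = 69 + 33/122 = 8451/122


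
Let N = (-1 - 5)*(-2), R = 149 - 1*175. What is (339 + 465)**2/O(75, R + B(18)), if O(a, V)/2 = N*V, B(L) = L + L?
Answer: 13467/5 ≈ 2693.4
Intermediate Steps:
R = -26 (R = 149 - 175 = -26)
N = 12 (N = -6*(-2) = 12)
B(L) = 2*L
O(a, V) = 24*V (O(a, V) = 2*(12*V) = 24*V)
(339 + 465)**2/O(75, R + B(18)) = (339 + 465)**2/((24*(-26 + 2*18))) = 804**2/((24*(-26 + 36))) = 646416/((24*10)) = 646416/240 = 646416*(1/240) = 13467/5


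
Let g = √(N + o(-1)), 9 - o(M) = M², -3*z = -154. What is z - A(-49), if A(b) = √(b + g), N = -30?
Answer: 154/3 - √(-49 + I*√22) ≈ 50.999 - 7.008*I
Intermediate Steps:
z = 154/3 (z = -⅓*(-154) = 154/3 ≈ 51.333)
o(M) = 9 - M²
g = I*√22 (g = √(-30 + (9 - 1*(-1)²)) = √(-30 + (9 - 1*1)) = √(-30 + (9 - 1)) = √(-30 + 8) = √(-22) = I*√22 ≈ 4.6904*I)
A(b) = √(b + I*√22)
z - A(-49) = 154/3 - √(-49 + I*√22)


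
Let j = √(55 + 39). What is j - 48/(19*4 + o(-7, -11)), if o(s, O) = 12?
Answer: -6/11 + √94 ≈ 9.1499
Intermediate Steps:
j = √94 ≈ 9.6954
j - 48/(19*4 + o(-7, -11)) = √94 - 48/(19*4 + 12) = √94 - 48/(76 + 12) = √94 - 48/88 = √94 - 48*1/88 = √94 - 6/11 = -6/11 + √94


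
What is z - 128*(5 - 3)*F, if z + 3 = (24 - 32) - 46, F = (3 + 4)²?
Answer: -12601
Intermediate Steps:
F = 49 (F = 7² = 49)
z = -57 (z = -3 + ((24 - 32) - 46) = -3 + (-8 - 46) = -3 - 54 = -57)
z - 128*(5 - 3)*F = -57 - 128*(5 - 3)*49 = -57 - 256*49 = -57 - 128*98 = -57 - 12544 = -12601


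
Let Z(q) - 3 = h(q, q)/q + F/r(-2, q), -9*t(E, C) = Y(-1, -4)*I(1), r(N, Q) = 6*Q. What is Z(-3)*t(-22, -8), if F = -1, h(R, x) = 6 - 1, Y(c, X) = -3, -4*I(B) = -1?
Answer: 25/216 ≈ 0.11574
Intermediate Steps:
I(B) = ¼ (I(B) = -¼*(-1) = ¼)
h(R, x) = 5
t(E, C) = 1/12 (t(E, C) = -(-1)/(3*4) = -⅑*(-¾) = 1/12)
Z(q) = 3 + 29/(6*q) (Z(q) = 3 + (5/q - 1/(6*q)) = 3 + 29/(6*q))
Z(-3)*t(-22, -8) = (3 + (29/6)/(-3))*(1/12) = (3 + (29/6)*(-⅓))*(1/12) = (3 - 29/18)*(1/12) = (25/18)*(1/12) = 25/216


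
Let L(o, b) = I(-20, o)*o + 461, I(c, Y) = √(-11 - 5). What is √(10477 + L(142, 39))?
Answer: √(10938 + 568*I) ≈ 104.62 + 2.7146*I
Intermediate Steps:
I(c, Y) = 4*I (I(c, Y) = √(-16) = 4*I)
L(o, b) = 461 + 4*I*o (L(o, b) = (4*I)*o + 461 = 4*I*o + 461 = 461 + 4*I*o)
√(10477 + L(142, 39)) = √(10477 + (461 + 4*I*142)) = √(10477 + (461 + 568*I)) = √(10938 + 568*I)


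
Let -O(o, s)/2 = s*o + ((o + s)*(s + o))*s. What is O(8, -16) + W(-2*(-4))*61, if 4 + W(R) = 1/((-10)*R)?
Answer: 164739/80 ≈ 2059.2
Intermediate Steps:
W(R) = -4 - 1/(10*R) (W(R) = -4 + 1/((-10)*R) = -4 - 1/(10*R))
O(o, s) = -2*o*s - 2*s*(o + s)² (O(o, s) = -2*(s*o + ((o + s)*(s + o))*s) = -2*(o*s + ((o + s)*(o + s))*s) = -2*(o*s + (o + s)²*s) = -2*(o*s + s*(o + s)²) = -2*o*s - 2*s*(o + s)²)
O(8, -16) + W(-2*(-4))*61 = -2*(-16)*(8 + (8 - 16)²) + (-4 - 1/(10*((-2*(-4)))))*61 = -2*(-16)*(8 + (-8)²) + (-4 - ⅒/8)*61 = -2*(-16)*(8 + 64) + (-4 - ⅒*⅛)*61 = -2*(-16)*72 + (-4 - 1/80)*61 = 2304 - 321/80*61 = 2304 - 19581/80 = 164739/80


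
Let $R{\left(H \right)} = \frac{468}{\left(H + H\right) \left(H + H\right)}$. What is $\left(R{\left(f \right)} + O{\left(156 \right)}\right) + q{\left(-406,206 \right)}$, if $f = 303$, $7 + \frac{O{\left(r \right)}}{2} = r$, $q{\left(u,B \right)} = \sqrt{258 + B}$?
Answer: $\frac{3039911}{10201} + 4 \sqrt{29} \approx 319.54$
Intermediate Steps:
$O{\left(r \right)} = -14 + 2 r$
$R{\left(H \right)} = \frac{117}{H^{2}}$ ($R{\left(H \right)} = \frac{468}{2 H 2 H} = \frac{468}{4 H^{2}} = 468 \frac{1}{4 H^{2}} = \frac{117}{H^{2}}$)
$\left(R{\left(f \right)} + O{\left(156 \right)}\right) + q{\left(-406,206 \right)} = \left(\frac{117}{91809} + \left(-14 + 2 \cdot 156\right)\right) + \sqrt{258 + 206} = \left(117 \cdot \frac{1}{91809} + \left(-14 + 312\right)\right) + \sqrt{464} = \left(\frac{13}{10201} + 298\right) + 4 \sqrt{29} = \frac{3039911}{10201} + 4 \sqrt{29}$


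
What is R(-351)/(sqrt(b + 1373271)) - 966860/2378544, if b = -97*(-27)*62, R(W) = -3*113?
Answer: -241715/594636 - 113*sqrt(1535649)/511883 ≈ -0.68005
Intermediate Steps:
R(W) = -339
b = 162378 (b = 2619*62 = 162378)
R(-351)/(sqrt(b + 1373271)) - 966860/2378544 = -339/sqrt(162378 + 1373271) - 966860/2378544 = -339*sqrt(1535649)/1535649 - 966860*1/2378544 = -113*sqrt(1535649)/511883 - 241715/594636 = -241715/594636 - 113*sqrt(1535649)/511883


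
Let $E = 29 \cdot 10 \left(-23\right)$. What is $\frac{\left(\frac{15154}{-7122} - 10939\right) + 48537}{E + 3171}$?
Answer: $- \frac{133878901}{12459939} \approx -10.745$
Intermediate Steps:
$E = -6670$ ($E = 290 \left(-23\right) = -6670$)
$\frac{\left(\frac{15154}{-7122} - 10939\right) + 48537}{E + 3171} = \frac{\left(\frac{15154}{-7122} - 10939\right) + 48537}{-6670 + 3171} = \frac{\left(15154 \left(- \frac{1}{7122}\right) - 10939\right) + 48537}{-3499} = \left(\left(- \frac{7577}{3561} - 10939\right) + 48537\right) \left(- \frac{1}{3499}\right) = \left(- \frac{38961356}{3561} + 48537\right) \left(- \frac{1}{3499}\right) = \frac{133878901}{3561} \left(- \frac{1}{3499}\right) = - \frac{133878901}{12459939}$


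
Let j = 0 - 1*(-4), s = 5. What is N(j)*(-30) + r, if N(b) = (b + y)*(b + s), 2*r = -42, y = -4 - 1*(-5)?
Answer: -1371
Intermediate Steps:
y = 1 (y = -4 + 5 = 1)
j = 4 (j = 0 + 4 = 4)
r = -21 (r = (½)*(-42) = -21)
N(b) = (1 + b)*(5 + b) (N(b) = (b + 1)*(b + 5) = (1 + b)*(5 + b))
N(j)*(-30) + r = (5 + 4² + 6*4)*(-30) - 21 = (5 + 16 + 24)*(-30) - 21 = 45*(-30) - 21 = -1350 - 21 = -1371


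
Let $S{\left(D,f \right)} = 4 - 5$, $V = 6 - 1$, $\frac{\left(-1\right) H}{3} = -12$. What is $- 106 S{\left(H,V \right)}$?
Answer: $106$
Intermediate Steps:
$H = 36$ ($H = \left(-3\right) \left(-12\right) = 36$)
$V = 5$ ($V = 6 - 1 = 5$)
$S{\left(D,f \right)} = -1$
$- 106 S{\left(H,V \right)} = \left(-106\right) \left(-1\right) = 106$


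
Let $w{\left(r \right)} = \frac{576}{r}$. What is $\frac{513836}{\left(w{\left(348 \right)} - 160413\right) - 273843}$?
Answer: $- \frac{3725311}{3148344} \approx -1.1833$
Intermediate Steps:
$\frac{513836}{\left(w{\left(348 \right)} - 160413\right) - 273843} = \frac{513836}{\left(\frac{576}{348} - 160413\right) - 273843} = \frac{513836}{\left(576 \cdot \frac{1}{348} - 160413\right) - 273843} = \frac{513836}{\left(\frac{48}{29} - 160413\right) - 273843} = \frac{513836}{- \frac{4651929}{29} - 273843} = \frac{513836}{- \frac{12593376}{29}} = 513836 \left(- \frac{29}{12593376}\right) = - \frac{3725311}{3148344}$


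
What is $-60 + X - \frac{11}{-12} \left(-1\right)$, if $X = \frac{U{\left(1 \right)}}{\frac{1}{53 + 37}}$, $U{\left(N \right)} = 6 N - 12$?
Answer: $435$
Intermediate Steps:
$U{\left(N \right)} = -12 + 6 N$
$X = -540$ ($X = \frac{-12 + 6 \cdot 1}{\frac{1}{53 + 37}} = \frac{-12 + 6}{\frac{1}{90}} = - 6 \frac{1}{\frac{1}{90}} = \left(-6\right) 90 = -540$)
$-60 + X - \frac{11}{-12} \left(-1\right) = -60 - 540 - \frac{11}{-12} \left(-1\right) = -60 - 540 \left(-11\right) \left(- \frac{1}{12}\right) \left(-1\right) = -60 - 540 \cdot \frac{11}{12} \left(-1\right) = -60 - -495 = -60 + 495 = 435$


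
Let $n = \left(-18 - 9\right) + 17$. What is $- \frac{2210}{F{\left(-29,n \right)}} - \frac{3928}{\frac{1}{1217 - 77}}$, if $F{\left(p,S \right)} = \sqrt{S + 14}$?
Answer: $-4479025$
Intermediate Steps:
$n = -10$ ($n = \left(-18 - 9\right) + 17 = -27 + 17 = -10$)
$F{\left(p,S \right)} = \sqrt{14 + S}$
$- \frac{2210}{F{\left(-29,n \right)}} - \frac{3928}{\frac{1}{1217 - 77}} = - \frac{2210}{\sqrt{14 - 10}} - \frac{3928}{\frac{1}{1217 - 77}} = - \frac{2210}{\sqrt{4}} - \frac{3928}{\frac{1}{1140}} = - \frac{2210}{2} - 3928 \frac{1}{\frac{1}{1140}} = \left(-2210\right) \frac{1}{2} - 4477920 = -1105 - 4477920 = -4479025$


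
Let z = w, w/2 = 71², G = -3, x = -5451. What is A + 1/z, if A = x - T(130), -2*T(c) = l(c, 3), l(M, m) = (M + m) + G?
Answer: -54301651/10082 ≈ -5386.0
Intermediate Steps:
l(M, m) = -3 + M + m (l(M, m) = (M + m) - 3 = -3 + M + m)
T(c) = -c/2 (T(c) = -(-3 + c + 3)/2 = -c/2)
w = 10082 (w = 2*71² = 2*5041 = 10082)
A = -5386 (A = -5451 - (-1)*130/2 = -5451 - 1*(-65) = -5451 + 65 = -5386)
z = 10082
A + 1/z = -5386 + 1/10082 = -54301651/10082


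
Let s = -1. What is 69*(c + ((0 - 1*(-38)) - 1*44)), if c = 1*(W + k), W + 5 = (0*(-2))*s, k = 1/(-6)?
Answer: -1541/2 ≈ -770.50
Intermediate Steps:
k = -⅙ ≈ -0.16667
W = -5 (W = -5 + (0*(-2))*(-1) = -5 + 0*(-1) = -5 + 0 = -5)
c = -31/6 (c = 1*(-5 - ⅙) = 1*(-31/6) = -31/6 ≈ -5.1667)
69*(c + ((0 - 1*(-38)) - 1*44)) = 69*(-31/6 + ((0 - 1*(-38)) - 1*44)) = 69*(-31/6 + ((0 + 38) - 44)) = 69*(-31/6 + (38 - 44)) = 69*(-31/6 - 6) = 69*(-67/6) = -1541/2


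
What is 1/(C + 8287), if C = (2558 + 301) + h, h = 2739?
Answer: 1/13885 ≈ 7.2020e-5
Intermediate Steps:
C = 5598 (C = (2558 + 301) + 2739 = 2859 + 2739 = 5598)
1/(C + 8287) = 1/(5598 + 8287) = 1/13885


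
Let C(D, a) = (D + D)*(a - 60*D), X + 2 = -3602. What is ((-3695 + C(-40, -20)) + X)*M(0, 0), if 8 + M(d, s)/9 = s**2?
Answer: 14234328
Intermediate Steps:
X = -3604 (X = -2 - 3602 = -3604)
C(D, a) = 2*D*(a - 60*D) (C(D, a) = (2*D)*(a - 60*D) = 2*D*(a - 60*D))
M(d, s) = -72 + 9*s**2
((-3695 + C(-40, -20)) + X)*M(0, 0) = ((-3695 + 2*(-40)*(-20 - 60*(-40))) - 3604)*(-72 + 9*0**2) = ((-3695 + 2*(-40)*(-20 + 2400)) - 3604)*(-72 + 9*0) = ((-3695 + 2*(-40)*2380) - 3604)*(-72 + 0) = ((-3695 - 190400) - 3604)*(-72) = (-194095 - 3604)*(-72) = -197699*(-72) = 14234328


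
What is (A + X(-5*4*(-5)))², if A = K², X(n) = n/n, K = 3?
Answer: 100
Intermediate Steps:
X(n) = 1
A = 9 (A = 3² = 9)
(A + X(-5*4*(-5)))² = (9 + 1)² = 10² = 100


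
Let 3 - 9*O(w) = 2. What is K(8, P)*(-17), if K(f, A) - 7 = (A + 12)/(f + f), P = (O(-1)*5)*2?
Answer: -9571/72 ≈ -132.93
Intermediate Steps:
O(w) = 1/9 (O(w) = 1/3 - 1/9*2 = 1/3 - 2/9 = 1/9)
P = 10/9 (P = ((1/9)*5)*2 = (5/9)*2 = 10/9 ≈ 1.1111)
K(f, A) = 7 + (12 + A)/(2*f) (K(f, A) = 7 + (A + 12)/(f + f) = 7 + (12 + A)/((2*f)) = 7 + (12 + A)*(1/(2*f)) = 7 + (12 + A)/(2*f))
K(8, P)*(-17) = ((1/2)*(12 + 10/9 + 14*8)/8)*(-17) = ((1/2)*(1/8)*(12 + 10/9 + 112))*(-17) = ((1/2)*(1/8)*(1126/9))*(-17) = (563/72)*(-17) = -9571/72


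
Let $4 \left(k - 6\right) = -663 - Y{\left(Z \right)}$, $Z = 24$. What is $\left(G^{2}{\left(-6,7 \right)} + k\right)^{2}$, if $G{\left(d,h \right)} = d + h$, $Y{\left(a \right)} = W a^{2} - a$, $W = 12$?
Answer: $\frac{56595529}{16} \approx 3.5372 \cdot 10^{6}$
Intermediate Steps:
$Y{\left(a \right)} = - a + 12 a^{2}$ ($Y{\left(a \right)} = 12 a^{2} - a = - a + 12 a^{2}$)
$k = - \frac{7527}{4}$ ($k = 6 + \frac{-663 - 24 \left(-1 + 12 \cdot 24\right)}{4} = 6 + \frac{-663 - 24 \left(-1 + 288\right)}{4} = 6 + \frac{-663 - 24 \cdot 287}{4} = 6 + \frac{-663 - 6888}{4} = 6 + \frac{1}{4} \left(-7551\right) = 6 - \frac{7551}{4} = - \frac{7527}{4} \approx -1881.8$)
$\left(G^{2}{\left(-6,7 \right)} + k\right)^{2} = \left(\left(-6 + 7\right)^{2} - \frac{7527}{4}\right)^{2} = \left(1^{2} - \frac{7527}{4}\right)^{2} = \left(1 - \frac{7527}{4}\right)^{2} = \left(- \frac{7523}{4}\right)^{2} = \frac{56595529}{16}$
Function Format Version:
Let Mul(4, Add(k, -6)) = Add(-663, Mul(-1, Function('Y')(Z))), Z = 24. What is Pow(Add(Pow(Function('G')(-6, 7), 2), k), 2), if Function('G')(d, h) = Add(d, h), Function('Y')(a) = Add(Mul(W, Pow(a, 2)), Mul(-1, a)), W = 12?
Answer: Rational(56595529, 16) ≈ 3.5372e+6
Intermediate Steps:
Function('Y')(a) = Add(Mul(-1, a), Mul(12, Pow(a, 2))) (Function('Y')(a) = Add(Mul(12, Pow(a, 2)), Mul(-1, a)) = Add(Mul(-1, a), Mul(12, Pow(a, 2))))
k = Rational(-7527, 4) (k = Add(6, Mul(Rational(1, 4), Add(-663, Mul(-1, Mul(24, Add(-1, Mul(12, 24))))))) = Add(6, Mul(Rational(1, 4), Add(-663, Mul(-1, Mul(24, Add(-1, 288)))))) = Add(6, Mul(Rational(1, 4), Add(-663, Mul(-1, Mul(24, 287))))) = Add(6, Mul(Rational(1, 4), Add(-663, Mul(-1, 6888)))) = Add(6, Mul(Rational(1, 4), Add(-663, -6888))) = Add(6, Mul(Rational(1, 4), -7551)) = Add(6, Rational(-7551, 4)) = Rational(-7527, 4) ≈ -1881.8)
Pow(Add(Pow(Function('G')(-6, 7), 2), k), 2) = Pow(Add(Pow(Add(-6, 7), 2), Rational(-7527, 4)), 2) = Pow(Add(Pow(1, 2), Rational(-7527, 4)), 2) = Pow(Add(1, Rational(-7527, 4)), 2) = Pow(Rational(-7523, 4), 2) = Rational(56595529, 16)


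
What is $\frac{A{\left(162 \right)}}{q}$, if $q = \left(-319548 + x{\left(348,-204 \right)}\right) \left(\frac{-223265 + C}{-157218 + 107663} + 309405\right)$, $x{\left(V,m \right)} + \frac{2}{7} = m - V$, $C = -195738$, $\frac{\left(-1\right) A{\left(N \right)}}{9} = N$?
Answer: $\frac{2125035}{144355661417362} \approx 1.4721 \cdot 10^{-8}$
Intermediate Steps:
$A{\left(N \right)} = - 9 N$
$x{\left(V,m \right)} = - \frac{2}{7} + m - V$ ($x{\left(V,m \right)} = - \frac{2}{7} - \left(V - m\right) = - \frac{2}{7} + m - V$)
$q = - \frac{288711322834724}{2915}$ ($q = \left(-319548 - \frac{3866}{7}\right) \left(\frac{-223265 - 195738}{-157218 + 107663} + 309405\right) = \left(-319548 - \frac{3866}{7}\right) \left(- \frac{419003}{-49555} + 309405\right) = \left(-319548 - \frac{3866}{7}\right) \left(\left(-419003\right) \left(- \frac{1}{49555}\right) + 309405\right) = - \frac{2240702 \left(\frac{419003}{49555} + 309405\right)}{7} = \left(- \frac{2240702}{7}\right) \frac{15332983778}{49555} = - \frac{288711322834724}{2915} \approx -9.9043 \cdot 10^{10}$)
$\frac{A{\left(162 \right)}}{q} = \frac{\left(-9\right) 162}{- \frac{288711322834724}{2915}} = \left(-1458\right) \left(- \frac{2915}{288711322834724}\right) = \frac{2125035}{144355661417362}$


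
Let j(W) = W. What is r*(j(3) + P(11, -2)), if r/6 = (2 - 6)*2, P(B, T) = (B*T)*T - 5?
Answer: -2016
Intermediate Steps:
P(B, T) = -5 + B*T² (P(B, T) = B*T² - 5 = -5 + B*T²)
r = -48 (r = 6*((2 - 6)*2) = 6*(-4*2) = 6*(-8) = -48)
r*(j(3) + P(11, -2)) = -48*(3 + (-5 + 11*(-2)²)) = -48*(3 + (-5 + 11*4)) = -48*(3 + (-5 + 44)) = -48*(3 + 39) = -48*42 = -2016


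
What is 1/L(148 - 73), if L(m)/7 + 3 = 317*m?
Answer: 1/166404 ≈ 6.0095e-6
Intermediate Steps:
L(m) = -21 + 2219*m (L(m) = -21 + 7*(317*m) = -21 + 2219*m)
1/L(148 - 73) = 1/(-21 + 2219*(148 - 73)) = 1/(-21 + 2219*75) = 1/(-21 + 166425) = 1/166404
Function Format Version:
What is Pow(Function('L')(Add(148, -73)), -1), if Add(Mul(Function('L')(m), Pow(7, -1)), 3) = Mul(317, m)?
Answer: Rational(1, 166404) ≈ 6.0095e-6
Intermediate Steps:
Function('L')(m) = Add(-21, Mul(2219, m)) (Function('L')(m) = Add(-21, Mul(7, Mul(317, m))) = Add(-21, Mul(2219, m)))
Pow(Function('L')(Add(148, -73)), -1) = Pow(Add(-21, Mul(2219, Add(148, -73))), -1) = Pow(Add(-21, Mul(2219, 75)), -1) = Pow(Add(-21, 166425), -1) = Pow(166404, -1) = Rational(1, 166404)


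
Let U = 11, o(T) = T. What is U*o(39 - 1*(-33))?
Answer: 792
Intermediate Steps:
U*o(39 - 1*(-33)) = 11*(39 - 1*(-33)) = 11*(39 + 33) = 11*72 = 792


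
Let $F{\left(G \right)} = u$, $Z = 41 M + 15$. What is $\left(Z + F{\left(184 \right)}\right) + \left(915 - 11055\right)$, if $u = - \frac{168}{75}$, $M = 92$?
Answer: $- \frac{158881}{25} \approx -6355.2$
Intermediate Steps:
$Z = 3787$ ($Z = 41 \cdot 92 + 15 = 3772 + 15 = 3787$)
$u = - \frac{56}{25}$ ($u = \left(-168\right) \frac{1}{75} = - \frac{56}{25} \approx -2.24$)
$F{\left(G \right)} = - \frac{56}{25}$
$\left(Z + F{\left(184 \right)}\right) + \left(915 - 11055\right) = \left(3787 - \frac{56}{25}\right) + \left(915 - 11055\right) = \frac{94619}{25} - 10140 = - \frac{158881}{25}$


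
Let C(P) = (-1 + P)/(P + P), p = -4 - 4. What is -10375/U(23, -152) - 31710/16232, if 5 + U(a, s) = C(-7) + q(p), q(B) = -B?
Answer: -23592835/8116 ≈ -2907.0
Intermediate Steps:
p = -8
C(P) = (-1 + P)/(2*P) (C(P) = (-1 + P)/((2*P)) = (-1 + P)*(1/(2*P)) = (-1 + P)/(2*P))
U(a, s) = 25/7 (U(a, s) = -5 + ((½)*(-1 - 7)/(-7) - 1*(-8)) = -5 + ((½)*(-⅐)*(-8) + 8) = -5 + (4/7 + 8) = -5 + 60/7 = 25/7)
-10375/U(23, -152) - 31710/16232 = -10375/25/7 - 31710/16232 = -10375*7/25 - 31710*1/16232 = -2905 - 15855/8116 = -23592835/8116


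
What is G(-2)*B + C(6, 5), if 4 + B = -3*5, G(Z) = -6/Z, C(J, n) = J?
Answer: -51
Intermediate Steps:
B = -19 (B = -4 - 3*5 = -4 - 15 = -19)
G(-2)*B + C(6, 5) = -6/(-2)*(-19) + 6 = -6*(-½)*(-19) + 6 = 3*(-19) + 6 = -57 + 6 = -51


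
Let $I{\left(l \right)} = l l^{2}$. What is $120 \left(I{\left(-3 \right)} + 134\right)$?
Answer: $12840$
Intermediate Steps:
$I{\left(l \right)} = l^{3}$
$120 \left(I{\left(-3 \right)} + 134\right) = 120 \left(\left(-3\right)^{3} + 134\right) = 120 \left(-27 + 134\right) = 120 \cdot 107 = 12840$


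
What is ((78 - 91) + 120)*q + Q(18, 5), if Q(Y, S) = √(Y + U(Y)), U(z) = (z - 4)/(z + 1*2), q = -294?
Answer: -31458 + √1870/10 ≈ -31454.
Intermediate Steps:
U(z) = (-4 + z)/(2 + z) (U(z) = (-4 + z)/(z + 2) = (-4 + z)/(2 + z))
Q(Y, S) = √(Y + (-4 + Y)/(2 + Y))
((78 - 91) + 120)*q + Q(18, 5) = ((78 - 91) + 120)*(-294) + √((-4 + 18 + 18*(2 + 18))/(2 + 18)) = (-13 + 120)*(-294) + √((-4 + 18 + 18*20)/20) = 107*(-294) + √((-4 + 18 + 360)/20) = -31458 + √((1/20)*374) = -31458 + √(187/10) = -31458 + √1870/10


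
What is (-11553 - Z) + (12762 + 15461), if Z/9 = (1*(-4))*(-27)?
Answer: 15698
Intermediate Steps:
Z = 972 (Z = 9*((1*(-4))*(-27)) = 9*(-4*(-27)) = 9*108 = 972)
(-11553 - Z) + (12762 + 15461) = (-11553 - 1*972) + (12762 + 15461) = (-11553 - 972) + 28223 = -12525 + 28223 = 15698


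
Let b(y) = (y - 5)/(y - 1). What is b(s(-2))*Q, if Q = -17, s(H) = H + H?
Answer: -153/5 ≈ -30.600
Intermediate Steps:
s(H) = 2*H
b(y) = (-5 + y)/(-1 + y)
b(s(-2))*Q = ((-5 + 2*(-2))/(-1 + 2*(-2)))*(-17) = ((-5 - 4)/(-1 - 4))*(-17) = (-9/(-5))*(-17) = -⅕*(-9)*(-17) = (9/5)*(-17) = -153/5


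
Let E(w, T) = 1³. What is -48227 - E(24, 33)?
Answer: -48228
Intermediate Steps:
E(w, T) = 1
-48227 - E(24, 33) = -48227 - 1*1 = -48227 - 1 = -48228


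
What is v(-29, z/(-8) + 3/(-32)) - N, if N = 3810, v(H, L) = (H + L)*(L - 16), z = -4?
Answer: -3444855/1024 ≈ -3364.1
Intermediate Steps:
v(H, L) = (-16 + L)*(H + L) (v(H, L) = (H + L)*(-16 + L) = (-16 + L)*(H + L))
v(-29, z/(-8) + 3/(-32)) - N = ((-4/(-8) + 3/(-32))**2 - 16*(-29) - 16*(-4/(-8) + 3/(-32)) - 29*(-4/(-8) + 3/(-32))) - 1*3810 = ((-4*(-1/8) + 3*(-1/32))**2 + 464 - 16*(-4*(-1/8) + 3*(-1/32)) - 29*(-4*(-1/8) + 3*(-1/32))) - 3810 = ((1/2 - 3/32)**2 + 464 - 16*(1/2 - 3/32) - 29*(1/2 - 3/32)) - 3810 = ((13/32)**2 + 464 - 16*13/32 - 29*13/32) - 3810 = (169/1024 + 464 - 13/2 - 377/32) - 3810 = 456585/1024 - 3810 = -3444855/1024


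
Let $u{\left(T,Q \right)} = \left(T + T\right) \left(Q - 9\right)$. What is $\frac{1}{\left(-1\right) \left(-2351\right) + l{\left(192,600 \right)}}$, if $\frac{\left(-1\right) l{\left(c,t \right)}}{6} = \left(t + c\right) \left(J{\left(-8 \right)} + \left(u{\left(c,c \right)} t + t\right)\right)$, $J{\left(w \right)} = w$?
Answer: $- \frac{1}{200362337233} \approx -4.991 \cdot 10^{-12}$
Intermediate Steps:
$u{\left(T,Q \right)} = 2 T \left(-9 + Q\right)$
$l{\left(c,t \right)} = - 6 \left(c + t\right) \left(-8 + t + 2 c t \left(-9 + c\right)\right)$ ($l{\left(c,t \right)} = - 6 \left(t + c\right) \left(-8 + \left(2 c \left(-9 + c\right) t + t\right)\right) = - 6 \left(c + t\right) \left(-8 + \left(2 c t \left(-9 + c\right) + t\right)\right) = - 6 \left(c + t\right) \left(-8 + \left(t + 2 c t \left(-9 + c\right)\right)\right) = - 6 \left(c + t\right) \left(-8 + t + 2 c t \left(-9 + c\right)\right)$)
$\frac{1}{\left(-1\right) \left(-2351\right) + l{\left(192,600 \right)}} = \frac{1}{\left(-1\right) \left(-2351\right) - \left(-38016 + 691200 + 2160000 + 2304 \cdot 600^{2} \left(-9 + 192\right) + 7200 \cdot 192^{2} \left(-9 + 192\right)\right)} = \frac{1}{2351 - \left(2813184 + 2304 \cdot 360000 \cdot 183 + 7200 \cdot 36864 \cdot 183\right)} = \frac{1}{2351 - 200362339584} = \frac{1}{-200362337233} = - \frac{1}{200362337233}$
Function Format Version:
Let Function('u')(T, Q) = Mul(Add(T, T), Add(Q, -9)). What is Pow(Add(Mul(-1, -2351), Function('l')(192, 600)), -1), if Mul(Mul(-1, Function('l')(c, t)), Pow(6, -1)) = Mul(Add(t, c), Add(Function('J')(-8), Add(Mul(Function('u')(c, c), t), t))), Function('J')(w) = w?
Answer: Rational(-1, 200362337233) ≈ -4.9910e-12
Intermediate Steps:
Function('u')(T, Q) = Mul(2, T, Add(-9, Q)) (Function('u')(T, Q) = Mul(Mul(2, T), Add(-9, Q)) = Mul(2, T, Add(-9, Q)))
Function('l')(c, t) = Mul(-6, Add(c, t), Add(-8, t, Mul(2, c, t, Add(-9, c)))) (Function('l')(c, t) = Mul(-6, Mul(Add(t, c), Add(-8, Add(Mul(Mul(2, c, Add(-9, c)), t), t)))) = Mul(-6, Mul(Add(c, t), Add(-8, Add(Mul(2, c, t, Add(-9, c)), t)))) = Mul(-6, Mul(Add(c, t), Add(-8, Add(t, Mul(2, c, t, Add(-9, c)))))) = Mul(-6, Mul(Add(c, t), Add(-8, t, Mul(2, c, t, Add(-9, c))))) = Mul(-6, Add(c, t), Add(-8, t, Mul(2, c, t, Add(-9, c)))))
Pow(Add(Mul(-1, -2351), Function('l')(192, 600)), -1) = Pow(Add(Mul(-1, -2351), Add(Mul(-6, Pow(600, 2)), Mul(48, 192), Mul(48, 600), Mul(-6, 192, 600), Mul(-12, 192, Pow(600, 2), Add(-9, 192)), Mul(-12, 600, Pow(192, 2), Add(-9, 192)))), -1) = Pow(Add(2351, Add(Mul(-6, 360000), 9216, 28800, -691200, Mul(-12, 192, 360000, 183), Mul(-12, 600, 36864, 183))), -1) = Pow(Add(2351, Add(-2160000, 9216, 28800, -691200, -151787520000, -48572006400)), -1) = Pow(Add(2351, -200362339584), -1) = Pow(-200362337233, -1) = Rational(-1, 200362337233)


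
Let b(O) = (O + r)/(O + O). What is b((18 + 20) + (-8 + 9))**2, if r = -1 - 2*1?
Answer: 36/169 ≈ 0.21302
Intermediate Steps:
r = -3 (r = -1 - 2 = -3)
b(O) = (-3 + O)/(2*O) (b(O) = (O - 3)/(O + O) = (-3 + O)/((2*O)) = (-3 + O)*(1/(2*O)) = (-3 + O)/(2*O))
b((18 + 20) + (-8 + 9))**2 = ((-3 + ((18 + 20) + (-8 + 9)))/(2*((18 + 20) + (-8 + 9))))**2 = ((-3 + (38 + 1))/(2*(38 + 1)))**2 = ((1/2)*(-3 + 39)/39)**2 = ((1/2)*(1/39)*36)**2 = (6/13)**2 = 36/169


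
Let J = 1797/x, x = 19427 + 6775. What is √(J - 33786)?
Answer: 5*I*√103091358502/8734 ≈ 183.81*I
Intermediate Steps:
x = 26202
J = 599/8734 (J = 1797/26202 = 1797*(1/26202) = 599/8734 ≈ 0.068583)
√(J - 33786) = √(599/8734 - 33786) = √(-295086325/8734) = 5*I*√103091358502/8734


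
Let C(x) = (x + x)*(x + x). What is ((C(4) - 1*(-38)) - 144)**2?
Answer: 1764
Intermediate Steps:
C(x) = 4*x**2 (C(x) = (2*x)*(2*x) = 4*x**2)
((C(4) - 1*(-38)) - 144)**2 = ((4*4**2 - 1*(-38)) - 144)**2 = ((4*16 + 38) - 144)**2 = ((64 + 38) - 144)**2 = (102 - 144)**2 = (-42)**2 = 1764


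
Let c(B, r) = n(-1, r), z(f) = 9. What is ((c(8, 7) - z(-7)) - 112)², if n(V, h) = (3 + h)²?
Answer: 441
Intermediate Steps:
c(B, r) = (3 + r)²
((c(8, 7) - z(-7)) - 112)² = (((3 + 7)² - 1*9) - 112)² = ((10² - 9) - 112)² = ((100 - 9) - 112)² = (91 - 112)² = (-21)² = 441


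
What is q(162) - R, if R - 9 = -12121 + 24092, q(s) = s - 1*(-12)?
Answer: -11806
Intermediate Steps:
q(s) = 12 + s (q(s) = s + 12 = 12 + s)
R = 11980 (R = 9 + (-12121 + 24092) = 9 + 11971 = 11980)
q(162) - R = (12 + 162) - 1*11980 = 174 - 11980 = -11806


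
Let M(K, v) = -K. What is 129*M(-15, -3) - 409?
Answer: 1526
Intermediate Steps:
129*M(-15, -3) - 409 = 129*(-1*(-15)) - 409 = 129*15 - 409 = 1935 - 409 = 1526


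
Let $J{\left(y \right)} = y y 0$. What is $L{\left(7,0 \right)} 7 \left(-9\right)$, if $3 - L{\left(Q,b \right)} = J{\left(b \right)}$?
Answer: $-189$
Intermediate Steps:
$J{\left(y \right)} = 0$ ($J{\left(y \right)} = y^{2} \cdot 0 = 0$)
$L{\left(Q,b \right)} = 3$ ($L{\left(Q,b \right)} = 3 - 0 = 3 + 0 = 3$)
$L{\left(7,0 \right)} 7 \left(-9\right) = 3 \cdot 7 \left(-9\right) = 21 \left(-9\right) = -189$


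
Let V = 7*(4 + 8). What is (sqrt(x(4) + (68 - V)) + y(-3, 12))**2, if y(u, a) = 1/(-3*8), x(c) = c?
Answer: (1 - 48*I*sqrt(3))**2/576 ≈ -11.998 - 0.28868*I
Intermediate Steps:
y(u, a) = -1/24 (y(u, a) = 1/(-24) = -1/24)
V = 84 (V = 7*12 = 84)
(sqrt(x(4) + (68 - V)) + y(-3, 12))**2 = (sqrt(4 + (68 - 1*84)) - 1/24)**2 = (sqrt(4 + (68 - 84)) - 1/24)**2 = (sqrt(4 - 16) - 1/24)**2 = (sqrt(-12) - 1/24)**2 = (2*I*sqrt(3) - 1/24)**2 = (-1/24 + 2*I*sqrt(3))**2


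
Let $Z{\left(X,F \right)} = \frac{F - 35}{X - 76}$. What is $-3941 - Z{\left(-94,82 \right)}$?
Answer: $- \frac{669923}{170} \approx -3940.7$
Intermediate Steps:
$Z{\left(X,F \right)} = \frac{-35 + F}{-76 + X}$
$-3941 - Z{\left(-94,82 \right)} = -3941 - \frac{-35 + 82}{-76 - 94} = -3941 - \frac{1}{-170} \cdot 47 = -3941 - \left(- \frac{1}{170}\right) 47 = -3941 - - \frac{47}{170} = -3941 + \frac{47}{170} = - \frac{669923}{170}$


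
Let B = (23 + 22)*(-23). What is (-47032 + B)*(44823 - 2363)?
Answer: -2040924820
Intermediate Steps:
B = -1035 (B = 45*(-23) = -1035)
(-47032 + B)*(44823 - 2363) = (-47032 - 1035)*(44823 - 2363) = -48067*42460 = -2040924820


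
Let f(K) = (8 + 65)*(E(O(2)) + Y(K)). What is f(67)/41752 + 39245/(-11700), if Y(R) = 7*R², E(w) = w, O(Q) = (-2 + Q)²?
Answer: 1259991353/24424920 ≈ 51.586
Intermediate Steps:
f(K) = 511*K² (f(K) = (8 + 65)*((-2 + 2)² + 7*K²) = 73*(0² + 7*K²) = 73*(0 + 7*K²) = 73*(7*K²) = 511*K²)
f(67)/41752 + 39245/(-11700) = (511*67²)/41752 + 39245/(-11700) = (511*4489)*(1/41752) + 39245*(-1/11700) = 2293879*(1/41752) - 7849/2340 = 2293879/41752 - 7849/2340 = 1259991353/24424920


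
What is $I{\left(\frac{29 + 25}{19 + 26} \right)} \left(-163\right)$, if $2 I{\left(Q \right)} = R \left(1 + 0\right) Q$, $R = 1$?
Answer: $- \frac{489}{5} \approx -97.8$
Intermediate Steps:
$I{\left(Q \right)} = \frac{Q}{2}$ ($I{\left(Q \right)} = \frac{1 \left(1 + 0\right) Q}{2} = \frac{1 \cdot 1 Q}{2} = \frac{1 Q}{2} = \frac{Q}{2}$)
$I{\left(\frac{29 + 25}{19 + 26} \right)} \left(-163\right) = \frac{\left(29 + 25\right) \frac{1}{19 + 26}}{2} \left(-163\right) = \frac{54 \cdot \frac{1}{45}}{2} \left(-163\right) = \frac{1}{2} \cdot \frac{6}{5} \left(-163\right) = \frac{3}{5} \left(-163\right) = - \frac{489}{5}$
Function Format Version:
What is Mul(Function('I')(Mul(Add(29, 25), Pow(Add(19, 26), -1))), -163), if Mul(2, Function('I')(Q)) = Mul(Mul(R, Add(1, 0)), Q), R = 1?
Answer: Rational(-489, 5) ≈ -97.800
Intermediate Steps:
Function('I')(Q) = Mul(Rational(1, 2), Q) (Function('I')(Q) = Mul(Rational(1, 2), Mul(Mul(1, Add(1, 0)), Q)) = Mul(Rational(1, 2), Mul(Mul(1, 1), Q)) = Mul(Rational(1, 2), Mul(1, Q)) = Mul(Rational(1, 2), Q))
Mul(Function('I')(Mul(Add(29, 25), Pow(Add(19, 26), -1))), -163) = Mul(Mul(Rational(1, 2), Mul(Add(29, 25), Pow(Add(19, 26), -1))), -163) = Mul(Mul(Rational(1, 2), Mul(54, Pow(45, -1))), -163) = Mul(Mul(Rational(1, 2), Mul(54, Rational(1, 45))), -163) = Mul(Mul(Rational(1, 2), Rational(6, 5)), -163) = Mul(Rational(3, 5), -163) = Rational(-489, 5)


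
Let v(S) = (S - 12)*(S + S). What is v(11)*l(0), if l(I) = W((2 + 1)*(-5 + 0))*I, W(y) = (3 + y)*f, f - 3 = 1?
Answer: 0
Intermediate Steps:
f = 4 (f = 3 + 1 = 4)
W(y) = 12 + 4*y (W(y) = (3 + y)*4 = 12 + 4*y)
l(I) = -48*I (l(I) = (12 + 4*((2 + 1)*(-5 + 0)))*I = (12 + 4*(3*(-5)))*I = (12 + 4*(-15))*I = (12 - 60)*I = -48*I)
v(S) = 2*S*(-12 + S) (v(S) = (-12 + S)*(2*S) = 2*S*(-12 + S))
v(11)*l(0) = (2*11*(-12 + 11))*(-48*0) = (2*11*(-1))*0 = -22*0 = 0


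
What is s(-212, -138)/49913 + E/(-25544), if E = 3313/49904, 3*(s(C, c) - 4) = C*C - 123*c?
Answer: 78944633682373/190879457230464 ≈ 0.41358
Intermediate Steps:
s(C, c) = 4 - 41*c + C**2/3 (s(C, c) = 4 + (C*C - 123*c)/3 = 4 + (C**2 - 123*c)/3 = 4 + (-41*c + C**2/3) = 4 - 41*c + C**2/3)
E = 3313/49904 (E = 3313*(1/49904) = 3313/49904 ≈ 0.066387)
s(-212, -138)/49913 + E/(-25544) = (4 - 41*(-138) + (1/3)*(-212)**2)/49913 + (3313/49904)/(-25544) = (4 + 5658 + (1/3)*44944)*(1/49913) + (3313/49904)*(-1/25544) = (4 + 5658 + 44944/3)*(1/49913) - 3313/1274747776 = (61930/3)*(1/49913) - 3313/1274747776 = 61930/149739 - 3313/1274747776 = 78944633682373/190879457230464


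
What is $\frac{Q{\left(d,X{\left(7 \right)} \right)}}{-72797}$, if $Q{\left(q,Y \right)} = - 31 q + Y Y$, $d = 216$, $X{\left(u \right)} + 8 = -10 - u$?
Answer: $\frac{6071}{72797} \approx 0.083396$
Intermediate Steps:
$X{\left(u \right)} = -18 - u$ ($X{\left(u \right)} = -8 - \left(10 + u\right) = -18 - u$)
$Q{\left(q,Y \right)} = Y^{2} - 31 q$ ($Q{\left(q,Y \right)} = - 31 q + Y^{2} = Y^{2} - 31 q$)
$\frac{Q{\left(d,X{\left(7 \right)} \right)}}{-72797} = \frac{\left(-18 - 7\right)^{2} - 6696}{-72797} = \left(\left(-18 - 7\right)^{2} - 6696\right) \left(- \frac{1}{72797}\right) = \left(\left(-25\right)^{2} - 6696\right) \left(- \frac{1}{72797}\right) = \left(625 - 6696\right) \left(- \frac{1}{72797}\right) = \left(-6071\right) \left(- \frac{1}{72797}\right) = \frac{6071}{72797}$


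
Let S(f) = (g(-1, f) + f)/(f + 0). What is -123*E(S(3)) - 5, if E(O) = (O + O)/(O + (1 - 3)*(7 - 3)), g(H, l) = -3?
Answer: -5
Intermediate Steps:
S(f) = (-3 + f)/f (S(f) = (-3 + f)/(f + 0) = (-3 + f)/f)
E(O) = 2*O/(-8 + O) (E(O) = (2*O)/(O - 2*4) = (2*O)/(O - 8) = (2*O)/(-8 + O) = 2*O/(-8 + O))
-123*E(S(3)) - 5 = -246*(-3 + 3)/3/(-8 + (-3 + 3)/3) - 5 = -246*(⅓)*0/(-8 + (⅓)*0) - 5 = -246*0/(-8 + 0) - 5 = -246*0/(-8) - 5 = -246*0*(-1)/8 - 5 = -123*0 - 5 = 0 - 5 = -5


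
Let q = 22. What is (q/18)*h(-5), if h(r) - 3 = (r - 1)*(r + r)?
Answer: 77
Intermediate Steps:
h(r) = 3 + 2*r*(-1 + r) (h(r) = 3 + (r - 1)*(r + r) = 3 + (-1 + r)*(2*r) = 3 + 2*r*(-1 + r))
(q/18)*h(-5) = (22/18)*(3 - 2*(-5) + 2*(-5)²) = (22*(1/18))*(3 + 10 + 2*25) = 11*(3 + 10 + 50)/9 = (11/9)*63 = 77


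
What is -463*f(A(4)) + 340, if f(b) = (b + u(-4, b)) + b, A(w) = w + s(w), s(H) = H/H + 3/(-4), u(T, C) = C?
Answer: -22253/4 ≈ -5563.3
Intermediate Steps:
s(H) = ¼ (s(H) = 1 + 3*(-¼) = 1 - ¾ = ¼)
A(w) = ¼ + w (A(w) = w + ¼ = ¼ + w)
f(b) = 3*b (f(b) = (b + b) + b = 2*b + b = 3*b)
-463*f(A(4)) + 340 = -1389*(¼ + 4) + 340 = -1389*17/4 + 340 = -463*51/4 + 340 = -23613/4 + 340 = -22253/4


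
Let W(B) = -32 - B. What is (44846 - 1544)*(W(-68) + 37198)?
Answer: 1612306668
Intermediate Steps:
(44846 - 1544)*(W(-68) + 37198) = (44846 - 1544)*((-32 - 1*(-68)) + 37198) = 43302*((-32 + 68) + 37198) = 43302*(36 + 37198) = 43302*37234 = 1612306668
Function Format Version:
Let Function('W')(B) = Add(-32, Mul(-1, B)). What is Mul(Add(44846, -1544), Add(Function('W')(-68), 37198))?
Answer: 1612306668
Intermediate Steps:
Mul(Add(44846, -1544), Add(Function('W')(-68), 37198)) = Mul(Add(44846, -1544), Add(Add(-32, Mul(-1, -68)), 37198)) = Mul(43302, Add(Add(-32, 68), 37198)) = Mul(43302, Add(36, 37198)) = Mul(43302, 37234) = 1612306668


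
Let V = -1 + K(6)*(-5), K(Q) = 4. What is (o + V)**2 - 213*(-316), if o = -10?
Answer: 68269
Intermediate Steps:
V = -21 (V = -1 + 4*(-5) = -1 - 20 = -21)
(o + V)**2 - 213*(-316) = (-10 - 21)**2 - 213*(-316) = (-31)**2 + 67308 = 961 + 67308 = 68269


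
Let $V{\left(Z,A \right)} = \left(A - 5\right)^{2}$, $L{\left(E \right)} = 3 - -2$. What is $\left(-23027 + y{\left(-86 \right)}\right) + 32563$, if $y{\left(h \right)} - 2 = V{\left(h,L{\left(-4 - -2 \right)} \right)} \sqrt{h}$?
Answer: $9538$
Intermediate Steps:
$L{\left(E \right)} = 5$ ($L{\left(E \right)} = 3 + 2 = 5$)
$V{\left(Z,A \right)} = \left(-5 + A\right)^{2}$
$y{\left(h \right)} = 2$ ($y{\left(h \right)} = 2 + \left(-5 + 5\right)^{2} \sqrt{h} = 2 + 0^{2} \sqrt{h} = 2 + 0 \sqrt{h} = 2 + 0 = 2$)
$\left(-23027 + y{\left(-86 \right)}\right) + 32563 = \left(-23027 + 2\right) + 32563 = -23025 + 32563 = 9538$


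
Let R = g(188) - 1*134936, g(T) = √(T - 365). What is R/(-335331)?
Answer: 134936/335331 - I*√177/335331 ≈ 0.4024 - 3.9675e-5*I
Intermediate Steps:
g(T) = √(-365 + T)
R = -134936 + I*√177 (R = √(-365 + 188) - 1*134936 = √(-177) - 134936 = I*√177 - 134936 = -134936 + I*√177 ≈ -1.3494e+5 + 13.304*I)
R/(-335331) = (-134936 + I*√177)/(-335331) = (-134936 + I*√177)*(-1/335331) = 134936/335331 - I*√177/335331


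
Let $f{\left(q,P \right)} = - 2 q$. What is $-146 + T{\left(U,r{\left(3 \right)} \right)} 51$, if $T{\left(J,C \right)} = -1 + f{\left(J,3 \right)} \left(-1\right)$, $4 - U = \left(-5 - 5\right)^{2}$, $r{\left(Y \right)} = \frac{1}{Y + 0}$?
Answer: $-9989$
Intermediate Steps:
$r{\left(Y \right)} = \frac{1}{Y}$
$U = -96$ ($U = 4 - \left(-5 - 5\right)^{2} = 4 - \left(-10\right)^{2} = 4 - 100 = -96$)
$T{\left(J,C \right)} = -1 + 2 J$ ($T{\left(J,C \right)} = -1 + - 2 J \left(-1\right) = -1 + 2 J$)
$-146 + T{\left(U,r{\left(3 \right)} \right)} 51 = -146 + \left(-1 + 2 \left(-96\right)\right) 51 = -146 + \left(-1 - 192\right) 51 = -146 - 9843 = -9989$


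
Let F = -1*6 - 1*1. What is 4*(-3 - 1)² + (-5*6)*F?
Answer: 274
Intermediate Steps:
F = -7 (F = -6 - 1 = -7)
4*(-3 - 1)² + (-5*6)*F = 4*(-3 - 1)² - 5*6*(-7) = 4*(-4)² - 30*(-7) = 4*16 + 210 = 64 + 210 = 274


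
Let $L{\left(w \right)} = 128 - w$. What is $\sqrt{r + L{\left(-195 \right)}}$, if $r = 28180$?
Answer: $3 \sqrt{3167} \approx 168.83$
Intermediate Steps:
$\sqrt{r + L{\left(-195 \right)}} = \sqrt{28180 + \left(128 - -195\right)} = \sqrt{28180 + \left(128 + 195\right)} = \sqrt{28180 + 323} = \sqrt{28503} = 3 \sqrt{3167}$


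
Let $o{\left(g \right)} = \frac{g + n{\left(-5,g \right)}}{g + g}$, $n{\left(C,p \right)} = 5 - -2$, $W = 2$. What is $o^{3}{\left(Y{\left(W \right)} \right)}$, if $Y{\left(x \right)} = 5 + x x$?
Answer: $\frac{512}{729} \approx 0.70233$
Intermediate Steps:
$n{\left(C,p \right)} = 7$ ($n{\left(C,p \right)} = 5 + 2 = 7$)
$Y{\left(x \right)} = 5 + x^{2}$
$o{\left(g \right)} = \frac{7 + g}{2 g}$ ($o{\left(g \right)} = \frac{g + 7}{g + g} = \frac{7 + g}{2 g}$)
$o^{3}{\left(Y{\left(W \right)} \right)} = \left(\frac{7 + \left(5 + 2^{2}\right)}{2 \left(5 + 2^{2}\right)}\right)^{3} = \left(\frac{7 + \left(5 + 4\right)}{2 \left(5 + 4\right)}\right)^{3} = \left(\frac{7 + 9}{2 \cdot 9}\right)^{3} = \left(\frac{1}{2} \cdot \frac{1}{9} \cdot 16\right)^{3} = \left(\frac{8}{9}\right)^{3} = \frac{512}{729}$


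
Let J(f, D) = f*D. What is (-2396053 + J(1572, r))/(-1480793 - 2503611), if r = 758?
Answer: 1204477/3984404 ≈ 0.30230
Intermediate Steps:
J(f, D) = D*f
(-2396053 + J(1572, r))/(-1480793 - 2503611) = (-2396053 + 758*1572)/(-1480793 - 2503611) = (-2396053 + 1191576)/(-3984404) = -1204477*(-1/3984404) = 1204477/3984404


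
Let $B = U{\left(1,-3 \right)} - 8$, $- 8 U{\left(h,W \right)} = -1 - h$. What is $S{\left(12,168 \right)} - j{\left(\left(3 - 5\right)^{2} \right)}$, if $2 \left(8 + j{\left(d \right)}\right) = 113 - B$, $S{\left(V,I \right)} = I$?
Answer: $\frac{925}{8} \approx 115.63$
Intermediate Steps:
$U{\left(h,W \right)} = \frac{1}{8} + \frac{h}{8}$ ($U{\left(h,W \right)} = - \frac{-1 - h}{8} = \frac{1}{8} + \frac{h}{8}$)
$B = - \frac{31}{4}$ ($B = \left(\frac{1}{8} + \frac{1}{8} \cdot 1\right) - 8 = \left(\frac{1}{8} + \frac{1}{8}\right) - 8 = \frac{1}{4} - 8 = - \frac{31}{4} \approx -7.75$)
$j{\left(d \right)} = \frac{419}{8}$ ($j{\left(d \right)} = -8 + \frac{113 - - \frac{31}{4}}{2} = -8 + \frac{113 + \frac{31}{4}}{2} = -8 + \frac{1}{2} \cdot \frac{483}{4} = -8 + \frac{483}{8} = \frac{419}{8}$)
$S{\left(12,168 \right)} - j{\left(\left(3 - 5\right)^{2} \right)} = 168 - \frac{419}{8} = \frac{925}{8}$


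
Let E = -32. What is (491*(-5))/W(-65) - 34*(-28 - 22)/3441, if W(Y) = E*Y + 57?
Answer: -4814755/7353417 ≈ -0.65476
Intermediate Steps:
W(Y) = 57 - 32*Y (W(Y) = -32*Y + 57 = 57 - 32*Y)
(491*(-5))/W(-65) - 34*(-28 - 22)/3441 = (491*(-5))/(57 - 32*(-65)) - 34*(-28 - 22)/3441 = -2455/(57 + 2080) - 34*(-50)*(1/3441) = -2455/2137 + 1700*(1/3441) = -2455*1/2137 + 1700/3441 = -2455/2137 + 1700/3441 = -4814755/7353417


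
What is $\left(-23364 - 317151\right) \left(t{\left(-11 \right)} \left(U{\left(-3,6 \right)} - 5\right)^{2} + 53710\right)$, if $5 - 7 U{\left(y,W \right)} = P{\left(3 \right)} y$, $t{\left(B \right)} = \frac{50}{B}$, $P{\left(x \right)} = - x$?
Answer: $- \frac{1404558217800}{77} \approx -1.8241 \cdot 10^{10}$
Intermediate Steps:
$U{\left(y,W \right)} = \frac{5}{7} + \frac{3 y}{7}$ ($U{\left(y,W \right)} = \frac{5}{7} - \frac{\left(-1\right) 3 y}{7} = \frac{5}{7} - \frac{\left(-3\right) y}{7} = \frac{5}{7} + \frac{3 y}{7}$)
$\left(-23364 - 317151\right) \left(t{\left(-11 \right)} \left(U{\left(-3,6 \right)} - 5\right)^{2} + 53710\right) = \left(-23364 - 317151\right) \left(\frac{50}{-11} \left(\left(\frac{5}{7} + \frac{3}{7} \left(-3\right)\right) - 5\right)^{2} + 53710\right) = - 340515 \left(50 \left(- \frac{1}{11}\right) \left(\left(\frac{5}{7} - \frac{9}{7}\right) - 5\right)^{2} + 53710\right) = - 340515 \left(- \frac{50 \left(- \frac{4}{7} - 5\right)^{2}}{11} + 53710\right) = - 340515 \left(- \frac{50 \left(- \frac{39}{7}\right)^{2}}{11} + 53710\right) = - 340515 \left(\left(- \frac{50}{11}\right) \frac{1521}{49} + 53710\right) = - 340515 \left(- \frac{76050}{539} + 53710\right) = \left(-340515\right) \frac{28873640}{539} = - \frac{1404558217800}{77}$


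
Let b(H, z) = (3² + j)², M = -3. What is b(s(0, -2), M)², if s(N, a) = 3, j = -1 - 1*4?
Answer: 256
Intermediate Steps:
j = -5 (j = -1 - 4 = -5)
b(H, z) = 16 (b(H, z) = (3² - 5)² = (9 - 5)² = 4² = 16)
b(s(0, -2), M)² = 16² = 256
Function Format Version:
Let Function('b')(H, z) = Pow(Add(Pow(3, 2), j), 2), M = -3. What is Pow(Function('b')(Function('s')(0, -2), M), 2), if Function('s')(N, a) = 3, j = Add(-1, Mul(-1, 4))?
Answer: 256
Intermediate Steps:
j = -5 (j = Add(-1, -4) = -5)
Function('b')(H, z) = 16 (Function('b')(H, z) = Pow(Add(Pow(3, 2), -5), 2) = Pow(Add(9, -5), 2) = Pow(4, 2) = 16)
Pow(Function('b')(Function('s')(0, -2), M), 2) = Pow(16, 2) = 256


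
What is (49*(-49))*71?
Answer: -170471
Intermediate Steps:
(49*(-49))*71 = -2401*71 = -170471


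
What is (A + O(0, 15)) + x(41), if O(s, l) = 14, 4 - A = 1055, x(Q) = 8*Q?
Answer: -709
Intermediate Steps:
A = -1051 (A = 4 - 1*1055 = 4 - 1055 = -1051)
(A + O(0, 15)) + x(41) = (-1051 + 14) + 8*41 = -1037 + 328 = -709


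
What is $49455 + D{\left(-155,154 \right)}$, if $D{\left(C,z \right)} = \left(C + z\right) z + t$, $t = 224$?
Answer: $49525$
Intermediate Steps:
$D{\left(C,z \right)} = 224 + z \left(C + z\right)$ ($D{\left(C,z \right)} = \left(C + z\right) z + 224 = z \left(C + z\right) + 224 = 224 + z \left(C + z\right)$)
$49455 + D{\left(-155,154 \right)} = 49455 + \left(224 + 154^{2} - 23870\right) = 49455 + \left(224 + 23716 - 23870\right) = 49455 + 70 = 49525$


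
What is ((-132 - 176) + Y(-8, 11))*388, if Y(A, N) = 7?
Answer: -116788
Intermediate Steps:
((-132 - 176) + Y(-8, 11))*388 = ((-132 - 176) + 7)*388 = (-308 + 7)*388 = -301*388 = -116788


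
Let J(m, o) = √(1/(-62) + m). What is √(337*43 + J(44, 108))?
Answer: √(55703404 + 186*√18786)/62 ≈ 120.41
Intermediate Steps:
J(m, o) = √(-1/62 + m)
√(337*43 + J(44, 108)) = √(337*43 + √(-62 + 3844*44)/62) = √(14491 + √(-62 + 169136)/62) = √(14491 + √169074/62) = √(14491 + (3*√18786)/62) = √(14491 + 3*√18786/62)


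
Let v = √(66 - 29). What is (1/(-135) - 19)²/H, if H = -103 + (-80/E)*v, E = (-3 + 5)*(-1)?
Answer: 678188668/885570975 + 52674848*√37/177114195 ≈ 2.5749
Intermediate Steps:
E = -2 (E = 2*(-1) = -2)
v = √37 ≈ 6.0828
H = -103 + 40*√37 (H = -103 + (-80/(-2))*√37 = -103 + (-80*(-½))*√37 = -103 + 40*√37 ≈ 140.31)
(1/(-135) - 19)²/H = (1/(-135) - 19)²/(-103 + 40*√37) = (1*(-1/135) - 19)²/(-103 + 40*√37) = (-1/135 - 19)²/(-103 + 40*√37) = (-2566/135)²/(-103 + 40*√37) = 6584356/(18225*(-103 + 40*√37))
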